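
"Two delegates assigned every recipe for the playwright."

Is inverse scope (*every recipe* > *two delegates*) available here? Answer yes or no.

*every recipe* is the matrix object and *two delegates* the matrix subject; the two are clausemates.
No island intervenes, so both surface and inverse scope are derivable.
So *every recipe* > *two delegates* is among the available readings.

Yes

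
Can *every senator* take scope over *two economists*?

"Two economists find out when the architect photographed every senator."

*every senator* occurs within the embedded question *when the architect photographed every senator*.
Embedded wh-clauses are opaque for QR, so the quantifier stays inside the question.
The inverse ordering *every senator* > *two economists* is therefore underivable.

No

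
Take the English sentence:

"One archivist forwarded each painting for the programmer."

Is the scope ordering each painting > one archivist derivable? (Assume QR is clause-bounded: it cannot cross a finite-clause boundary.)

*one archivist* and *each painting* are co-arguments of the matrix verb, with nothing but a clause-internal boundary between them.
No island intervenes, so both surface and inverse scope are derivable.

Yes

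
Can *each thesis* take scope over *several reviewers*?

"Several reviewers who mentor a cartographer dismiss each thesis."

Yes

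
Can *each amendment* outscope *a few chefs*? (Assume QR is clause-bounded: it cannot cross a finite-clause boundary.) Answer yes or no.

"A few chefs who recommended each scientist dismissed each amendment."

Yes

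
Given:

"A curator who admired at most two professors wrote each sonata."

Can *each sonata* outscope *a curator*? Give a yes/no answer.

Yes

Although the sentence contains a relative clause (*who admired at most two professors*), *each sonata* is outside it, in the matrix VP.
No island intervenes, so both surface and inverse scope are derivable.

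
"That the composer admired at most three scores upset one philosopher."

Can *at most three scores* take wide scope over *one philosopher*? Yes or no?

No

Structurally, *at most three scores* is inside the sentential subject *that the composer admired at most three scores*.
The subject-island constraint blocks QR out of a clausal subject.
So *at most three scores* cannot raise to a position above *one philosopher*.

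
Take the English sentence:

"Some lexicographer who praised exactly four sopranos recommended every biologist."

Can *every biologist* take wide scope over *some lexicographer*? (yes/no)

Although the sentence contains a relative clause (*who praised exactly four sopranos*), *every biologist* is outside it, in the matrix VP.
Clause-internal QR can adjoin the lower DP above the subject, yielding the inverse reading.
The sentence is scopally ambiguous between *some lexicographer* > *every biologist* and *every biologist* > *some lexicographer*.

Yes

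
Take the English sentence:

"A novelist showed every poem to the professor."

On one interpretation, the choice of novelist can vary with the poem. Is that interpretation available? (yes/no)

That reading corresponds to *every poem* > *a novelist*.
*a novelist* and *every poem* are co-arguments of the matrix verb, with nothing but a clause-internal boundary between them.
Nothing blocks QR of the lower DP to a position above the higher one, so inverse scope is available.

Yes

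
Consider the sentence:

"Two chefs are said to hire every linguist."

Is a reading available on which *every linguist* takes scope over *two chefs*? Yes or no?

Yes

Raising constructions are monoclausal for scope purposes; *every linguist* is not separated from *two chefs* by any island.
No island intervenes, so both surface and inverse scope are derivable.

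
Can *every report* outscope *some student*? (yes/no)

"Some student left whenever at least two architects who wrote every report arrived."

Structurally, *every report* is inside the relative clause *who wrote every report*, which is itself inside the adjunct *whenever at least two architects who wrote every report arrived*.
The quantifier would have to escape first the RC and then the adjunct — two independent island violations.
*every report* is confined to the island and cannot take scope over *some student*.

No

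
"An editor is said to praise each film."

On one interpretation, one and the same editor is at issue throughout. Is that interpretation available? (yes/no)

Yes

The described interpretation is the *an editor* > *each film* scoping.
Surface scope (*an editor* > *each film*) is always derivable; islands only block QR, not in-situ interpretation.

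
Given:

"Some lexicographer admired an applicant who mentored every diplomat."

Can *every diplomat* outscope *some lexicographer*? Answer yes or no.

Structurally, *every diplomat* is inside the relative clause *who mentored every diplomat* modifying *an applicant*.
QR out of a relative clause is ruled out by the relative-clause island constraint.
So *every diplomat* cannot raise high enough to outscope *some lexicographer*; only the surface ordering *some lexicographer* > *every diplomat* is available.

No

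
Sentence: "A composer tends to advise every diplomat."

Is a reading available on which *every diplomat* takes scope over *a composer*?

Infinitival complements of raising predicates do not block QR; *every diplomat* and *a composer* are effectively clausemates.
Since no island is crossed, the inverse ordering is licensed alongside surface scope.
The sentence is scopally ambiguous between *a composer* > *every diplomat* and *every diplomat* > *a composer*.

Yes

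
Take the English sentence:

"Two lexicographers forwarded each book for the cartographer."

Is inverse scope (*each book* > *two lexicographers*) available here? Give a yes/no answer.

Yes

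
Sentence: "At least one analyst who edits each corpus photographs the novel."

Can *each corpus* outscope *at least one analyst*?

Structurally, *each corpus* is inside the relative clause *who edits each corpus*.
Quantifiers inside a relative clause are trapped there; the RC boundary blocks QR.
So *each corpus* cannot raise to a position above *at least one analyst*.
(Only the surface reading survives: one fixed analyst with respect to all the relevant corpora.)

No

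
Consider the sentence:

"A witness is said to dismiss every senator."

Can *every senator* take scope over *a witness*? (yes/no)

Raising constructions are monoclausal for scope purposes; *every senator* is not separated from *a witness* by any island.
Ordinary QR to a clause-peripheral position gives the wide-scope LF for the lower DP.

Yes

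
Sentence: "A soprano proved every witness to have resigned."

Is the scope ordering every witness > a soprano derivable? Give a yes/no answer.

Yes

The ECM infinitive is scope-transparent — *every witness* is free to raise above *a soprano*.
Since no island is crossed, the inverse ordering is licensed alongside surface scope.
So *every witness* > *a soprano* is among the available readings.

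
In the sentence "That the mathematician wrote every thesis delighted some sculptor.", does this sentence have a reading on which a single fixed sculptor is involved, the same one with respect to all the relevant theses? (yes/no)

Yes

This is the *some sculptor* > *every thesis* reading.
*some sculptor* is a matrix-clause argument and can take scope within the matrix clause over the constituent containing *every thesis*, so *some sculptor* > *every thesis* needs no island-crossing movement and is available.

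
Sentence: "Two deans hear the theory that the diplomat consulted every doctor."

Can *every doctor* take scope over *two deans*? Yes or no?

No

Structurally, *every doctor* is inside the complex NP *the theory that the diplomat consulted every doctor*.
The complex NP is opaque for QR — the quantifier is frozen inside the noun's complement.
*every doctor* is confined to the island and cannot take scope over *two deans*.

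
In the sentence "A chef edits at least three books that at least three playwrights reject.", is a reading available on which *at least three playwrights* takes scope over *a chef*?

No

Structurally, *at least three playwrights* is inside the relative clause *that at least three playwrights reject* modifying *at least three books*.
Relative clauses block scope extraction: QR cannot target a position outside the modified NP.
*at least three playwrights* is confined to the island and cannot take scope over *a chef*.
(Only the surface reading survives: one fixed chef with respect to all the relevant playwrights.)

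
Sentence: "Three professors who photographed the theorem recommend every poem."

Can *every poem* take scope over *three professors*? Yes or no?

Yes

The relative clause *who photographed the theorem* modifies *three professors*, but *every poem* is not inside that relative clause — it is an argument of the matrix verb.
Clause-internal QR can adjoin the lower DP above the subject, yielding the inverse reading.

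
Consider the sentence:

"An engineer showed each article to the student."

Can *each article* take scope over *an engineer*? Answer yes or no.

*an engineer* and *each article* are co-arguments of the matrix verb, with nothing but a clause-internal boundary between them.
Nothing blocks QR of the lower DP to a position above the higher one, so inverse scope is available.

Yes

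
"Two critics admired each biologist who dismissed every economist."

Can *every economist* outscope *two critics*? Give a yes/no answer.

No

The DP *every economist* is contained in the relative clause *who dismissed every economist* modifying *each biologist*.
The relative clause forms an island for QR, so the quantifier is confined to the head noun's restrictor.
So the wide-scope reading for *every economist* is blocked.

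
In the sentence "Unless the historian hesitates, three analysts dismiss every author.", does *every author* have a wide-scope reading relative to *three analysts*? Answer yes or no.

Neither queried DP is inside the adjunct, so the adjunct-island constraint does not apply.
Nothing blocks QR of the lower DP to a position above the higher one, so inverse scope is available.

Yes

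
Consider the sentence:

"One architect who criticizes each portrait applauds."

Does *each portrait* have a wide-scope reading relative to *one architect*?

No

Structurally, *each portrait* is inside the relative clause *who criticizes each portrait*.
Quantifiers inside a relative clause are trapped there; the RC boundary blocks QR.
The inverse ordering *each portrait* > *one architect* is therefore underivable.
(Only the surface reading survives: one fixed architect with respect to all the relevant portraits.)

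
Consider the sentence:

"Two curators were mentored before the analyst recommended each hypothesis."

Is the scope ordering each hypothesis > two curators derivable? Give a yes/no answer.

No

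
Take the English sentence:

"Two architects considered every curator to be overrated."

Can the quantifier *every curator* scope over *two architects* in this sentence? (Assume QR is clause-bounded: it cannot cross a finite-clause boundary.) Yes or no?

Yes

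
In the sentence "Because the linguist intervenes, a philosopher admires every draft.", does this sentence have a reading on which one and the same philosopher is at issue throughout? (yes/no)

That reading corresponds to *a philosopher* > *every draft*.
Nothing needs to raise for *a philosopher* > *every draft*, so no island constraint is at stake.

Yes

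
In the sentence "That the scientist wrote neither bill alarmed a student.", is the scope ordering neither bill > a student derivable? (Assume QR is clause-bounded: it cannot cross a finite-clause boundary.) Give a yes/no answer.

No

*neither bill* sits inside the sentential subject *that the scientist wrote neither bill*.
The Sentential Subject Constraint rules out raising the quantifier out of the that-clause subject.
The ordering *neither bill* > *a student* is therefore underivable.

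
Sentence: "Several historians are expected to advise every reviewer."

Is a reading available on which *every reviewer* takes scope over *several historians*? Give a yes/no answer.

Yes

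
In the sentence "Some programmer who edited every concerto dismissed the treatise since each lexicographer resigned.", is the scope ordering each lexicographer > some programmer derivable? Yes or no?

*each lexicographer* occurs within the adjunct clause *since each lexicographer resigned*.
Adverbial clauses are not L-marked, so they are barriers for QR — the quantifier cannot escape the adjunct.
So the wide-scope reading for *each lexicographer* is blocked.

No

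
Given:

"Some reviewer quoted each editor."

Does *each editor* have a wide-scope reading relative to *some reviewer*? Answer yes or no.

Yes

Both DPs are arguments of the same predicate; there is no clause or island boundary between them.
With no island boundary between them, the object can take inverse scope over the subject via ordinary QR within the clause.
The sentence is scopally ambiguous between *some reviewer* > *each editor* and *each editor* > *some reviewer*.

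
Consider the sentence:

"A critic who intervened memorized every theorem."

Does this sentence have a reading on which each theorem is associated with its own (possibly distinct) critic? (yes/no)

The described interpretation is the *every theorem* > *a critic* scoping.
Although the sentence contains a relative clause (*who intervened*), *every theorem* is outside it, in the matrix VP.
Since no island is crossed, the inverse ordering is licensed alongside surface scope.

Yes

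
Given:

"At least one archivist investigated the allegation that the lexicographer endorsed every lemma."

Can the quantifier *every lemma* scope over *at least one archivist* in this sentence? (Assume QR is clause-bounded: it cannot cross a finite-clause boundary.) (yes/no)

No

*every lemma* is embedded in the complex NP *the allegation that the lexicographer endorsed every lemma*.
Since the clause is the complement of a nominal head, the CNPC blocks scope extraction.
*every lemma* is confined to the island and cannot take scope over *at least one archivist*.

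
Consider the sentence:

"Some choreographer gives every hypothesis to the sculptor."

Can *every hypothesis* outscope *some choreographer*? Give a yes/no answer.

*some choreographer* and *every hypothesis* are co-arguments of the matrix verb, with nothing but a clause-internal boundary between them.
Clause-internal QR can adjoin the lower DP above the subject, yielding the inverse reading.
Both orderings are possible: *some choreographer* > *every hypothesis* and *every hypothesis* > *some choreographer*.

Yes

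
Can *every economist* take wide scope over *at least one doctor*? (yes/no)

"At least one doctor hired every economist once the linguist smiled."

Although there is an adjunct clause, *every economist* is in the main clause, not inside the adjunct.
Ordinary QR to a clause-peripheral position gives the wide-scope LF for the lower DP.

Yes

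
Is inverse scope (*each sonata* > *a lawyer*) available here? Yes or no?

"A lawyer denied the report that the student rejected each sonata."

*each sonata* sits inside the complex NP *the report that the student rejected each sonata*.
The Complex NP Constraint bars QR out of the complement clause of a noun.
Hence only narrow scope for *each sonata* (under *a lawyer*) survives.
(Only the surface reading survives: one fixed lawyer with respect to all the relevant sonatas.)

No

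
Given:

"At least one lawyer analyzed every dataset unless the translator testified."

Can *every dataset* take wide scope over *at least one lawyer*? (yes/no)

The adjunct island is irrelevant here — *every dataset* and *at least one lawyer* are both in the matrix clause.
Since no island is crossed, the inverse ordering is licensed alongside surface scope.

Yes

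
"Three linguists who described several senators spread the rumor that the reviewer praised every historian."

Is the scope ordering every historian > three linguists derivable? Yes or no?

*every historian* is embedded in the complex NP *the rumor that the reviewer praised every historian*.
A that-clause complement to a noun is an island; QR cannot cross the NP boundary.
So *every historian* cannot raise high enough to outscope *three linguists*; only the surface ordering *three linguists* > *every historian* is available.

No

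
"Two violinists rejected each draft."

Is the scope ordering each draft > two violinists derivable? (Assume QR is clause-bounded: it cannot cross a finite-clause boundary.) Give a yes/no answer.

*each draft* is the matrix object and *two violinists* the matrix subject; the two are clausemates.
Nothing blocks QR of the lower DP to a position above the higher one, so inverse scope is available.
Both orderings are possible: *two violinists* > *each draft* and *each draft* > *two violinists*.

Yes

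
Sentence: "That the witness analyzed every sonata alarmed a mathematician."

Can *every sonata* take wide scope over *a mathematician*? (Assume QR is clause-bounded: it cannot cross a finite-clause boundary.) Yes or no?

*every sonata* occurs within the sentential subject *that the witness analyzed every sonata*.
Subjects — clausal subjects included — are islands for extraction, and QR is no exception.
The ordering *every sonata* > *a mathematician* is therefore underivable.

No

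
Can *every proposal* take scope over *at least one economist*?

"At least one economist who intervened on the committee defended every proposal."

Yes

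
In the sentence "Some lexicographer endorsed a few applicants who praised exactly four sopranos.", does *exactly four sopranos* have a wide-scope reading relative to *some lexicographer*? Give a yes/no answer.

No

*exactly four sopranos* is embedded in the relative clause *who praised exactly four sopranos* modifying *a few applicants*.
A relative clause is a scope island — quantifier raising cannot cross its boundary.
There is no licit LF on which *exactly four sopranos* c-commands *some lexicographer*.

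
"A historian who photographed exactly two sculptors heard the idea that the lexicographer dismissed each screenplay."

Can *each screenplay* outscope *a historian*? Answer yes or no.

The target quantifier *each screenplay* is part of the complex NP *the idea that the lexicographer dismissed each screenplay*.
The Complex NP Constraint bars QR out of the complement clause of a noun.
The inverse ordering *each screenplay* > *a historian* is therefore underivable.

No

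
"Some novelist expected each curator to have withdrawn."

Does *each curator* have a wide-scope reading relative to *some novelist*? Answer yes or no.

Yes

*each curator* is an ECM subject; ECM complements are not islands, and the embedded quantifier may take matrix scope.
QR within a single clause is free, so the lower quantifier may take scope over the higher one.
The sentence is scopally ambiguous between *some novelist* > *each curator* and *each curator* > *some novelist*.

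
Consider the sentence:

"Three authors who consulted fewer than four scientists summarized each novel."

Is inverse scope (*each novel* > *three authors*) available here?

Although the sentence contains a relative clause (*who consulted fewer than four scientists*), *each novel* is outside it, in the matrix VP.
No island intervenes, so both surface and inverse scope are derivable.
So *each novel* > *three authors* is among the available readings.

Yes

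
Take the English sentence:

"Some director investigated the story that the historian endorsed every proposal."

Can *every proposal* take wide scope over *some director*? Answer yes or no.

The DP *every proposal* is contained in the complex NP *the story that the historian endorsed every proposal*.
The complex NP is opaque for QR — the quantifier is frozen inside the noun's complement.
*every proposal* is confined to the island and cannot take scope over *some director*.

No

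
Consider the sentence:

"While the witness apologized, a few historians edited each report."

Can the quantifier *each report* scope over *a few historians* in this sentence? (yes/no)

Although there is an adjunct clause, *each report* is in the main clause, not inside the adjunct.
With no island boundary between them, the object can take inverse scope over the subject via ordinary QR within the clause.

Yes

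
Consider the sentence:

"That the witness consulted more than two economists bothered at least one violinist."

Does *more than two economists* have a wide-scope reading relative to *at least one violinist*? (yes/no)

The DP *more than two economists* is contained in the sentential subject *that the witness consulted more than two economists*.
Subjects — clausal subjects included — are islands for extraction, and QR is no exception.
*more than two economists* > *at least one violinist* would require crossing that boundary, which is illicit.

No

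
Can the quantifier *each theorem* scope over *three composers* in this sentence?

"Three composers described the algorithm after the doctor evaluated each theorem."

No

The target quantifier *each theorem* is part of the adjunct clause *after the doctor evaluated each theorem*.
Since the clause is an adjunct (not a complement), the Adjunct Condition blocks QR across its edge.
There is no licit LF on which *each theorem* c-commands *three composers*.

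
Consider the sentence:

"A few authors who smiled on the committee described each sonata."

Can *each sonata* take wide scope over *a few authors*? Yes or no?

Yes

The RC *who smiled on the committee* is an island, but *each sonata* is not inside it — it is the matrix object, a clausemate of *a few authors*.
Ordinary QR to a clause-peripheral position gives the wide-scope LF for the lower DP.
The sentence is scopally ambiguous between *a few authors* > *each sonata* and *each sonata* > *a few authors*.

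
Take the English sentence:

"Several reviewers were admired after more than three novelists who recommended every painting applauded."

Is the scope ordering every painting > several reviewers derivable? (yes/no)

No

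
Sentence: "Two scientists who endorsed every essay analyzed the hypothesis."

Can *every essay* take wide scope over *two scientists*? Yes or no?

The DP *every essay* is contained in the relative clause *who endorsed every essay*.
The relative clause forms an island for QR, so the quantifier is confined to the head noun's restrictor.
Hence only narrow scope for *every essay* (under *two scientists*) survives.

No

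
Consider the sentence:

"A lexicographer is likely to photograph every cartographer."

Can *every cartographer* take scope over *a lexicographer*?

Yes

Infinitival complements of raising predicates do not block QR; *every cartographer* and *a lexicographer* are effectively clausemates.
QR within a single clause is free, so the lower quantifier may take scope over the higher one.
Both orderings are possible: *a lexicographer* > *every cartographer* and *every cartographer* > *a lexicographer*.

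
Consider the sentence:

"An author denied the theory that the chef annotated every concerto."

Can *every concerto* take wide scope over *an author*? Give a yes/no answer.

Structurally, *every concerto* is inside the complex NP *the theory that the chef annotated every concerto*.
A that-clause complement to a noun is an island; QR cannot cross the NP boundary.
So *every concerto* cannot raise high enough to outscope *an author*; only the surface ordering *an author* > *every concerto* is available.

No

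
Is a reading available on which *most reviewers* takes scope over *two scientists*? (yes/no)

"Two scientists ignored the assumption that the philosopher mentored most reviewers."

No

*most reviewers* occurs within the complex NP *the assumption that the philosopher mentored most reviewers*.
The complex NP is opaque for QR — the quantifier is frozen inside the noun's complement.
*most reviewers* > *two scientists* would require crossing that boundary, which is illicit.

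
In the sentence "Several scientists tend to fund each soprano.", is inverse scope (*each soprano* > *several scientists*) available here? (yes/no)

The matrix predicate is a raising verb, whose infinitival complement is not a scope island — *each soprano* can QR into the matrix clause.
Ordinary QR to a clause-peripheral position gives the wide-scope LF for the lower DP.
The sentence is scopally ambiguous between *several scientists* > *each soprano* and *each soprano* > *several scientists*.

Yes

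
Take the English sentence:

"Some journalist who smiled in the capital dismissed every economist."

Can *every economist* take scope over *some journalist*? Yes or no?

The relative clause *who smiled in the capital* modifies *some journalist*, but *every economist* is not inside that relative clause — it is an argument of the matrix verb.
Since no island is crossed, the inverse ordering is licensed alongside surface scope.

Yes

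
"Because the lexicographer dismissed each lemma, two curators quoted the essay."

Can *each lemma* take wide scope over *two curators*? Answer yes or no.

No

The DP *each lemma* is contained in the adjunct clause *because the lexicographer dismissed each lemma*.
Scope out of an adjunct clause is unavailable: QR respects the adjunct-island constraint.
The ordering *each lemma* > *two curators* is therefore underivable.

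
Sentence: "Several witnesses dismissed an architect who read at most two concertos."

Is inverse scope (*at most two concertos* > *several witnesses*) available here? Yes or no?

No

Structurally, *at most two concertos* is inside the relative clause *who read at most two concertos* modifying *an architect*.
A relative clause is a scope island — quantifier raising cannot cross its boundary.
*at most two concertos* > *several witnesses* would require crossing that boundary, which is illicit.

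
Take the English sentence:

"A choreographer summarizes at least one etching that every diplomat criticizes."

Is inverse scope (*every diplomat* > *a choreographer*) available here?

No

Structurally, *every diplomat* is inside the relative clause *that every diplomat criticizes* modifying *at least one etching*.
A relative clause is a scope island — quantifier raising cannot cross its boundary.
*every diplomat* > *a choreographer* would require crossing that boundary, which is illicit.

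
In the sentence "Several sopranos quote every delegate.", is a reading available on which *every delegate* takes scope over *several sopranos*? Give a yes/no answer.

Yes

*several sopranos* and *every delegate* are co-arguments of the matrix verb, with nothing but a clause-internal boundary between them.
Since no island is crossed, the inverse ordering is licensed alongside surface scope.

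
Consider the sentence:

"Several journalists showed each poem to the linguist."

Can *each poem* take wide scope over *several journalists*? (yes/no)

*each poem* is the matrix object and *several journalists* the matrix subject; the two are clausemates.
Ordinary QR to a clause-peripheral position gives the wide-scope LF for the lower DP.
So *each poem* > *several journalists* is among the available readings.

Yes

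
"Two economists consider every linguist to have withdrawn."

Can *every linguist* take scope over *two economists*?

Yes

*every linguist* is an ECM subject; ECM complements are not islands, and the embedded quantifier may take matrix scope.
No island intervenes, so both surface and inverse scope are derivable.
Both orderings are possible: *two economists* > *every linguist* and *every linguist* > *two economists*.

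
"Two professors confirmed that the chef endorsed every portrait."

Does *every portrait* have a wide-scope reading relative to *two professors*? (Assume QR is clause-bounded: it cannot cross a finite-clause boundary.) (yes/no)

*every portrait* is embedded in the finite complement clause *that the chef endorsed every portrait*.
QR is clause-bounded, so the finite complement is a scope island for the embedded quantifier.
*every portrait* > *two professors* would require crossing that boundary, which is illicit.

No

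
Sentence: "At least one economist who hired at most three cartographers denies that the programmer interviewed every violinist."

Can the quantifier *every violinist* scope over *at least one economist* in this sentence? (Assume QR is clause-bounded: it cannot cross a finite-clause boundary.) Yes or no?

No

*every violinist* sits inside the finite complement clause *that the programmer interviewed every violinist*.
QR is clause-bounded, so the finite complement is a scope island for the embedded quantifier.
There is no licit LF on which *every violinist* c-commands *at least one economist*.
(Only the surface reading survives: one fixed economist with respect to all the relevant violinists.)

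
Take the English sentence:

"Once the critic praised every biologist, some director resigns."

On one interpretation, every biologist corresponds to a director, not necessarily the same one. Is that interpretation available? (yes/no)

The paraphrase describes the scope ordering *every biologist* > *some director*.
Structurally, *every biologist* is inside the adjunct clause *once the critic praised every biologist*.
Adverbial clauses are not L-marked, so they are barriers for QR — the quantifier cannot escape the adjunct.
So *every biologist* cannot raise to a position above *some director*.

No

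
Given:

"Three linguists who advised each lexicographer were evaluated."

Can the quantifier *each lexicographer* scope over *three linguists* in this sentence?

No

The DP *each lexicographer* is contained in the relative clause *who advised each lexicographer*.
Relative clauses are scope islands: a quantifier cannot QR out of a relative clause to take scope in the matrix clause.
So *each lexicographer* cannot raise high enough to outscope *three linguists*; only the surface ordering *three linguists* > *each lexicographer* is available.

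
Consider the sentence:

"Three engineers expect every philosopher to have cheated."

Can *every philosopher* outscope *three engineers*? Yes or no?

The ECM infinitive is scope-transparent — *every philosopher* is free to raise above *three engineers*.
QR within a single clause is free, so the lower quantifier may take scope over the higher one.
So *every philosopher* > *three engineers* is among the available readings.

Yes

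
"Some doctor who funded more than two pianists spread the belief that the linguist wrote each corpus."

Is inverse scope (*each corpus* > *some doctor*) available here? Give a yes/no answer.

No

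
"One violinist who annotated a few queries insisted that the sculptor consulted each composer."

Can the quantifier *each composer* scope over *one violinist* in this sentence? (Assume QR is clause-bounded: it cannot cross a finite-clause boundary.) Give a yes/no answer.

No

*each composer* sits inside the finite complement clause *that the sculptor consulted each composer*.
QR is clause-bounded, so the finite complement is a scope island for the embedded quantifier.
*each composer* > *one violinist* would require crossing that boundary, which is illicit.
(Only the surface reading survives: one fixed violinist with respect to all the relevant composers.)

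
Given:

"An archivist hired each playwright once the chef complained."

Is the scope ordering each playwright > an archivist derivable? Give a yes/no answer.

The adjunct island is irrelevant here — *each playwright* and *an archivist* are both in the matrix clause.
Clause-internal QR can adjoin the lower DP above the subject, yielding the inverse reading.

Yes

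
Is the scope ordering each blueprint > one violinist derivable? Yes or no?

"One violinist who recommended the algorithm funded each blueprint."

Although the sentence contains a relative clause (*who recommended the algorithm*), *each blueprint* is outside it, in the matrix VP.
With no island boundary between them, the object can take inverse scope over the subject via ordinary QR within the clause.
So *each blueprint* > *one violinist* is among the available readings.

Yes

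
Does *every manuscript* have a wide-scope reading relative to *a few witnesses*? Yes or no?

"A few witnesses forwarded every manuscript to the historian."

Yes

*every manuscript* is the matrix object and *a few witnesses* the matrix subject; the two are clausemates.
With no island boundary between them, the object can take inverse scope over the subject via ordinary QR within the clause.
Both orderings are possible: *a few witnesses* > *every manuscript* and *every manuscript* > *a few witnesses*.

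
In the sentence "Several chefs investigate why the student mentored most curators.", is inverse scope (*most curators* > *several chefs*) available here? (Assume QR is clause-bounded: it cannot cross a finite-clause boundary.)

No

The target quantifier *most curators* is part of the embedded question *why the student mentored most curators*.
An indirect question is a wh-island; the filled [Spec,CP] blocks QR across the CP edge.
Hence only narrow scope for *most curators* (under *several chefs*) survives.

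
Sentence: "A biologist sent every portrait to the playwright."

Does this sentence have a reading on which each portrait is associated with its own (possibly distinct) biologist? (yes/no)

Yes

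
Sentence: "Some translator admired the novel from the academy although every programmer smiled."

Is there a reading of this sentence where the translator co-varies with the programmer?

This is the *every programmer* > *some translator* reading.
The DP *every programmer* is contained in the adjunct clause *although every programmer smiled*.
Adjunct clauses are scope islands: a quantifier inside an adjunct cannot raise into the matrix clause.
So *every programmer* cannot raise to a position above *some translator*.

No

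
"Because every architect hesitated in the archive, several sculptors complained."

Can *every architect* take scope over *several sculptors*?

The DP *every architect* is contained in the adjunct clause *because every architect hesitated in the archive*.
Adverbial clauses are not L-marked, so they are barriers for QR — the quantifier cannot escape the adjunct.
There is no licit LF on which *every architect* c-commands *several sculptors*.

No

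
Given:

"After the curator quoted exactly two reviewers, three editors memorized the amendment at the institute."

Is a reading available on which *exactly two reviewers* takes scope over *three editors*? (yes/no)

No

*exactly two reviewers* occurs within the adjunct clause *after the curator quoted exactly two reviewers*.
Adjunct clauses are scope islands: a quantifier inside an adjunct cannot raise into the matrix clause.
There is no licit LF on which *exactly two reviewers* c-commands *three editors*.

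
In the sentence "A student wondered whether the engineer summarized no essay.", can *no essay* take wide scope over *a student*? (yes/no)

No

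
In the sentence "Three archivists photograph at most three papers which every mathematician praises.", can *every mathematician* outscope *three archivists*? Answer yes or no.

The target quantifier *every mathematician* is part of the relative clause *which every mathematician praises* modifying *at most three papers*.
The relative clause forms an island for QR, so the quantifier is confined to the head noun's restrictor.
So *every mathematician* cannot raise to a position above *three archivists*.

No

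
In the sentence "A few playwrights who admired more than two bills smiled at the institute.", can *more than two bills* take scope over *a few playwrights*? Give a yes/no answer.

No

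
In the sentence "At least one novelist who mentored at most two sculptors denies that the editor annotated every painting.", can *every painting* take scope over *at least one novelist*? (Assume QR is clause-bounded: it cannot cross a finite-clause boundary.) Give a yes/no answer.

*every painting* sits inside the finite complement clause *that the editor annotated every painting*.
Finite CP is the ceiling for QR here, by assumption.
So *every painting* cannot raise to a position above *at least one novelist*.

No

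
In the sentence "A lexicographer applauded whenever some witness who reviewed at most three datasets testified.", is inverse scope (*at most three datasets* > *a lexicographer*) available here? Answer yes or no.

The DP *at most three datasets* is contained in the relative clause *who reviewed at most three datasets*, which is itself inside the adjunct *whenever some witness who reviewed at most three datasets testified*.
Both the relative clause and the enclosing adjunct are scope islands; QR cannot cross either.
Hence only narrow scope for *at most three datasets* (under *a lexicographer*) survives.
(Only the surface reading survives: one fixed lexicographer with respect to all the relevant datasets.)

No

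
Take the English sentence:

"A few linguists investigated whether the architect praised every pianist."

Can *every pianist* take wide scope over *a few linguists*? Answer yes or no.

No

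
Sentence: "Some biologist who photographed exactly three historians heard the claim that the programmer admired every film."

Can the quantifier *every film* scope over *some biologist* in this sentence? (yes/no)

No

The target quantifier *every film* is part of the complex NP *the claim that the programmer admired every film*.
The Complex NP Constraint bars QR out of the complement clause of a noun.
There is no licit LF on which *every film* c-commands *some biologist*.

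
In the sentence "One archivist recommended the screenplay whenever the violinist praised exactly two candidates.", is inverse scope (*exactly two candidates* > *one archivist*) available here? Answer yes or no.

The target quantifier *exactly two candidates* is part of the adjunct clause *whenever the violinist praised exactly two candidates*.
The adjunct-island constraint bars QR out of an adverbial clause.
The inverse ordering *exactly two candidates* > *one archivist* is therefore underivable.
(Only the surface reading survives: one fixed archivist with respect to all the relevant candidates.)

No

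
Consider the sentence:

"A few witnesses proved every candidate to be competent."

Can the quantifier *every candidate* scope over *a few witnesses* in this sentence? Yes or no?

The ECM infinitive is scope-transparent — *every candidate* is free to raise above *a few witnesses*.
QR within a single clause is free, so the lower quantifier may take scope over the higher one.
The sentence is scopally ambiguous between *a few witnesses* > *every candidate* and *every candidate* > *a few witnesses*.

Yes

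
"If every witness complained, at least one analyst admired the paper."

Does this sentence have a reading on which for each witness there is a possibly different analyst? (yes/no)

No

The described interpretation is the *every witness* > *at least one analyst* scoping.
The target quantifier *every witness* is part of the adjunct clause *if every witness complained*.
Adverbial clauses are not L-marked, so they are barriers for QR — the quantifier cannot escape the adjunct.
There is no licit LF on which *every witness* c-commands *at least one analyst*.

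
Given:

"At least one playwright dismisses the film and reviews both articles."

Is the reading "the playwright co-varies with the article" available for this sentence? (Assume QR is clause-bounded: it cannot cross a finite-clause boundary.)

The described interpretation is the *both articles* > *at least one playwright* scoping.
The target quantifier *both articles* is part of one conjunct of the coordinate structure (*reviews both articles*).
The Coordinate Structure Constraint blocks movement (including QR) out of a single conjunct.
So *both articles* cannot raise high enough to outscope *at least one playwright*; only the surface ordering *at least one playwright* > *both articles* is available.

No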